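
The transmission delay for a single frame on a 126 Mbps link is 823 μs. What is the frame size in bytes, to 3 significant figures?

L = R × t_tx = 126000000 b/s × 0.000823 s = 103698 bits.
In bytes: 103698 / 8 = 13000 bytes.

13000 bytes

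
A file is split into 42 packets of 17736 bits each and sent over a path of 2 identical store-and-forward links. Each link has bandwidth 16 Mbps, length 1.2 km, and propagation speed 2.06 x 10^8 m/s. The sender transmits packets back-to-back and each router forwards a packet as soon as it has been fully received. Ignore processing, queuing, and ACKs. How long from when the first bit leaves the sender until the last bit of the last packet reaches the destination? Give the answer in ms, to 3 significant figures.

Per-hop transmission t_tx = L/R = 17736/16000000 = 1.1085 ms.
Per-hop propagation t_prop = 1200/206000000 = 0.00582524 ms.
Pipeline fill: first packet needs 2·t_tx to clear all hops; remaining 41 packets each add one t_tx.
Total = (2+42-1)·t_tx + 2·t_prop = 43·1.1085 + 2·0.00582524 = 47.7 ms.

47.7 ms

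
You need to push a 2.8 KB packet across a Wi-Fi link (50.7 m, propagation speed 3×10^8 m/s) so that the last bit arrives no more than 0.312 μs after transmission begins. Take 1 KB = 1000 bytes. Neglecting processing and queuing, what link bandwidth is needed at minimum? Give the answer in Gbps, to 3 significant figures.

L = 22400 bits.
Propagation delay = 50.7 / 300000000 = 0.169 μs.
Transmission budget = 0.312 − 0.169 = 0.143 μs.
R ≥ L / t_tx = 22400 bits / 1.43e-07 s = 157 Gbps.

157 Gbps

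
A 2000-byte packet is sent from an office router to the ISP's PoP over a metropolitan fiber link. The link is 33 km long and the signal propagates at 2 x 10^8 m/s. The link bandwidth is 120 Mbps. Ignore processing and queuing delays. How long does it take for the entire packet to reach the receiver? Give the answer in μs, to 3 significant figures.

298 μs

L = 2000 × 8 = 16000 bits.
Transmission delay = L/R = 16000 / 120000000 = 133.333 μs.
Propagation delay = d/s = 33000 m / 200000000 m/s = 165 μs.
Total = 298 μs.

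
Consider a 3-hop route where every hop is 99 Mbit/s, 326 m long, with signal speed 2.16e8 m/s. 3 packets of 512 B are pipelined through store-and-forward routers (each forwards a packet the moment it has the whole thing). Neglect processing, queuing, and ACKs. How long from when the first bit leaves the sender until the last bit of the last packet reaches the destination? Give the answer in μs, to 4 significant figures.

Per-hop transmission t_tx = L/R = 4096/99000000 = 41.3737 μs.
Per-hop propagation t_prop = 326/216000000 = 1.50926 μs.
Pipeline fill: first packet needs 3·t_tx to clear all hops; remaining 2 packets each add one t_tx.
Total = (3+3-1)·t_tx + 3·t_prop = 5·41.3737 + 3·1.50926 = 211.4 μs.

211.4 μs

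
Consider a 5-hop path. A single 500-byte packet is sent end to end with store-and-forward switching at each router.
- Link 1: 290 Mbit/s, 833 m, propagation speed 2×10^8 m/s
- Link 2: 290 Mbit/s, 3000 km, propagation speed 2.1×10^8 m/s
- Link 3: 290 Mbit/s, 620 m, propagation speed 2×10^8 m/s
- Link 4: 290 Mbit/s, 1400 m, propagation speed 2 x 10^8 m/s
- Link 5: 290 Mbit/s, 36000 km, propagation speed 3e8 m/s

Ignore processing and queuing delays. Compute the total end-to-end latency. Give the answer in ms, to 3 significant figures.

134 ms

L = 500 × 8 = 4000 bits.
Transmission delay per hop = L/R = 4000/290000000 = 0.0137931 ms; 5 hops → 0.0689655 ms.
Propagation delays (d/s per hop): 0.004165, 14.2857, 0.0031, 0.007, 120 ms; sum = 134.3 ms.
End-to-end = 134 ms.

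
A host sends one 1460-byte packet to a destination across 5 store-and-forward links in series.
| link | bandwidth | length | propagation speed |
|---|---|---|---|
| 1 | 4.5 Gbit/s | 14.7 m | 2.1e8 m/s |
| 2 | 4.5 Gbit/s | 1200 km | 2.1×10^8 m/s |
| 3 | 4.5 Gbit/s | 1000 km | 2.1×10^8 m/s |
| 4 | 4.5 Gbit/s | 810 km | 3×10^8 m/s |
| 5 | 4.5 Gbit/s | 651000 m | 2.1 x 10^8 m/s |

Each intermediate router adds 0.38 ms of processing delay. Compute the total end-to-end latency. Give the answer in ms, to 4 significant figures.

L = 1460 × 8 = 11680 bits.
Transmission delay per hop = L/R = 11680/4500000000 = 0.00259556 ms; 5 hops → 0.0129778 ms.
Propagation delays (d/s per hop): 7e-05, 5.71429, 4.7619, 2.7, 3.1 ms; sum = 16.2763 ms.
Processing at 4 router(s): 4 × 0.38 ms = 1.52 ms.
End-to-end = 17.81 ms.

17.81 ms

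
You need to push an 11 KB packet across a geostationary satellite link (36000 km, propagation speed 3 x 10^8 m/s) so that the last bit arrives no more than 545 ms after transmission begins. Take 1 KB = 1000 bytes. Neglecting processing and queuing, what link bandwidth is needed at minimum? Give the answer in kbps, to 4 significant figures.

207.1 kbps

L = 88000 bits.
Propagation delay = 36000000 / 300000000 = 120 ms.
Transmission budget = 545 − 120 = 425 ms.
R ≥ L / t_tx = 88000 bits / 0.425 s = 207.1 kbps.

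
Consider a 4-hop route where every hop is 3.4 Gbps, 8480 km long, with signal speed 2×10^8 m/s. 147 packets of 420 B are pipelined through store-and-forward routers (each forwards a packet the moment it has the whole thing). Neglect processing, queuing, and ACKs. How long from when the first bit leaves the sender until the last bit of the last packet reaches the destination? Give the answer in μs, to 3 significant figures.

170000 μs

Per-hop transmission t_tx = L/R = 3360/3400000000 = 0.988235 μs.
Per-hop propagation t_prop = 8480000/200000000 = 42400 μs.
Pipeline fill: first packet needs 4·t_tx to clear all hops; remaining 146 packets each add one t_tx.
Total = (4+147-1)·t_tx + 4·t_prop = 150·0.988235 + 4·42400 = 170000 μs.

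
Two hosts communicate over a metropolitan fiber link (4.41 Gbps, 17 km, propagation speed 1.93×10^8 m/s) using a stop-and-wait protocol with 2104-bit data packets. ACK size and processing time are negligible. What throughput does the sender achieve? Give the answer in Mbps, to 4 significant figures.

11.91 Mbps

t_tx = L/R = 2104/4410000000 = 4.77098e-07 s.
t_prop = 17000/193000000 = 8.80829e-05 s; RTT = 0.000176166 s.
Cycle = t_tx + RTT = 0.000176643 s.
Throughput = L / cycle = 2104 / 0.000176643 = 11.91 Mbps.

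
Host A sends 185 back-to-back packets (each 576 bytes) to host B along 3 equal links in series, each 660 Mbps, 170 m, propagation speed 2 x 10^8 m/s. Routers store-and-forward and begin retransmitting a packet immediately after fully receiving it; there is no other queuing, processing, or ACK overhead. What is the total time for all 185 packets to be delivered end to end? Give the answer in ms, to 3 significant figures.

Per-hop transmission t_tx = L/R = 4608/660000000 = 0.00698182 ms.
Per-hop propagation t_prop = 170/200000000 = 0.00085 ms.
Pipeline fill: first packet needs 3·t_tx to clear all hops; remaining 184 packets each add one t_tx.
Total = (3+185-1)·t_tx + 3·t_prop = 187·0.00698182 + 3·0.00085 = 1.31 ms.

1.31 ms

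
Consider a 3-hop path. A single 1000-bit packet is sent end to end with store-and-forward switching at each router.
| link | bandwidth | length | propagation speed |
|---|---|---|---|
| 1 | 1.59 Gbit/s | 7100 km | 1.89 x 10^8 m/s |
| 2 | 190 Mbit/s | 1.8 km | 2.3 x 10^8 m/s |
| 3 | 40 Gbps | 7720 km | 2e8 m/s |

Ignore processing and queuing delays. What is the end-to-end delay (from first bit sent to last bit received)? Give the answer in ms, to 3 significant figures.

76.2 ms

Transmission delays (L/R per hop): 0.000628931, 0.00526316, 2.5e-05 ms; sum = 0.00591709 ms.
Propagation delays (d/s per hop): 37.5661, 0.00782609, 38.6 ms; sum = 76.174 ms.
End-to-end = 76.2 ms.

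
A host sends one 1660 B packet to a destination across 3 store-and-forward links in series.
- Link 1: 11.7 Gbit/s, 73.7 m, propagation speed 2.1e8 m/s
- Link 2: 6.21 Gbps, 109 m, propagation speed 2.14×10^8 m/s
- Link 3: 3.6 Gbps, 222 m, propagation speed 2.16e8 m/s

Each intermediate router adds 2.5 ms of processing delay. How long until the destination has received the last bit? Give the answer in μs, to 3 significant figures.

L = 1660 × 8 = 13280 bits.
Transmission delays (L/R per hop): 1.13504, 2.13849, 3.68889 μs; sum = 6.96242 μs.
Propagation delays (d/s per hop): 0.350952, 0.509346, 1.02778 μs; sum = 1.88808 μs.
Processing at 2 router(s): 2 × 2.5 ms = 5000 μs.
End-to-end = 5010 μs.

5010 μs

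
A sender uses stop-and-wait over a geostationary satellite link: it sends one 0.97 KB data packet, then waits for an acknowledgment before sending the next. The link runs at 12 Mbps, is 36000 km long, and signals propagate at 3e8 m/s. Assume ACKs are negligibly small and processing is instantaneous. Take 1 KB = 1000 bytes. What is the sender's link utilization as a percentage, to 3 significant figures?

t_tx = L/R = 7760/12000000 = 0.000646667 s.
t_prop = 36000000/300000000 = 0.12 s; RTT = 0.24 s.
Cycle = t_tx + RTT = 0.240647 s.
Utilization = t_tx / cycle = 0.000646667/0.240647 = 0.269 %.

0.269 %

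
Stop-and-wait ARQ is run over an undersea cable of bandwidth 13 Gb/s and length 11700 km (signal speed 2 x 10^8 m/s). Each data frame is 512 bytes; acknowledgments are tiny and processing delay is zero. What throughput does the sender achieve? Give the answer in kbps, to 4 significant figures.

t_tx = L/R = 4096/13000000000 = 3.15077e-07 s.
t_prop = 11700000/200000000 = 0.0585 s; RTT = 0.117 s.
Cycle = t_tx + RTT = 0.117 s.
Throughput = L / cycle = 4096 / 0.117 = 35.01 kbps.

35.01 kbps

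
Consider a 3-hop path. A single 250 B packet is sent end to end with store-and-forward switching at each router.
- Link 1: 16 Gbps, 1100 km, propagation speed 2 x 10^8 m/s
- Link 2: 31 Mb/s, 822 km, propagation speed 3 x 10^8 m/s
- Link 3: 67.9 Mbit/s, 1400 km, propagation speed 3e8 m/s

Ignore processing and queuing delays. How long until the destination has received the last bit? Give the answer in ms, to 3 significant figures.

13.0 ms

L = 250 × 8 = 2000 bits.
Transmission delays (L/R per hop): 0.000125, 0.0645161, 0.0294551 ms; sum = 0.0940962 ms.
Propagation delays (d/s per hop): 5.5, 2.74, 4.66667 ms; sum = 12.9067 ms.
End-to-end = 13.0 ms.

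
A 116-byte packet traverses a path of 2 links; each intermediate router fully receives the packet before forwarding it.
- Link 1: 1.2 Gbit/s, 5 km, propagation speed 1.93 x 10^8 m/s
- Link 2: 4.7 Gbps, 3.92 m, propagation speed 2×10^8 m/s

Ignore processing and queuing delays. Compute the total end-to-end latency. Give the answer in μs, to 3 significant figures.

L = 116 × 8 = 928 bits.
Transmission delays (L/R per hop): 0.773333, 0.197447 μs; sum = 0.97078 μs.
Propagation delays (d/s per hop): 25.9067, 0.0196 μs; sum = 25.9263 μs.
End-to-end = 26.9 μs.

26.9 μs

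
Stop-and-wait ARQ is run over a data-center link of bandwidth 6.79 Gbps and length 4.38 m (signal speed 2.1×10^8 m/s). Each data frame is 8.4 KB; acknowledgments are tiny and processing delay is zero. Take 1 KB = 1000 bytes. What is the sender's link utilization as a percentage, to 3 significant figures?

t_tx = L/R = 67200/6790000000 = 9.89691e-06 s.
t_prop = 4.38/210000000 = 2.08571e-08 s; RTT = 4.17143e-08 s.
Cycle = t_tx + RTT = 9.93862e-06 s.
Utilization = t_tx / cycle = 9.89691e-06/9.93862e-06 = 99.6 %.

99.6 %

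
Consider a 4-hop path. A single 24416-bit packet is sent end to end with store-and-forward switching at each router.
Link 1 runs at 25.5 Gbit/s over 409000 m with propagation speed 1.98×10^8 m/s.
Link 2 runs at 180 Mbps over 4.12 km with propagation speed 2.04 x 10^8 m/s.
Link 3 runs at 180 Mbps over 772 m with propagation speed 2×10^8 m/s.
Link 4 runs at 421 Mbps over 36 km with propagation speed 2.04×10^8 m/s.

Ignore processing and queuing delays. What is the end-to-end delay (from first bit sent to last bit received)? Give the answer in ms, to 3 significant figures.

2.60 ms

Transmission delays (L/R per hop): 0.00095749, 0.135644, 0.135644, 0.0579952 ms; sum = 0.330242 ms.
Propagation delays (d/s per hop): 2.06566, 0.0201961, 0.00386, 0.176471 ms; sum = 2.26618 ms.
End-to-end = 2.60 ms.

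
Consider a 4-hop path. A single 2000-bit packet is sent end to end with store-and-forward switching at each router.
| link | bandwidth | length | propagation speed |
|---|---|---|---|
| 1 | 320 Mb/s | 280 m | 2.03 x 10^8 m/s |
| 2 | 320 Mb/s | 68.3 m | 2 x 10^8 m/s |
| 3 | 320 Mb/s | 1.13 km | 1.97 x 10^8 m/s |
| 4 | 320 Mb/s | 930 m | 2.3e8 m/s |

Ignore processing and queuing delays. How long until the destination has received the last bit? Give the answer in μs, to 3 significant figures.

Transmission delay per hop = L/R = 2000/320000000 = 6.25 μs; 4 hops → 25 μs.
Propagation delays (d/s per hop): 1.37931, 0.3415, 5.73604, 4.04348 μs; sum = 11.5003 μs.
End-to-end = 36.5 μs.

36.5 μs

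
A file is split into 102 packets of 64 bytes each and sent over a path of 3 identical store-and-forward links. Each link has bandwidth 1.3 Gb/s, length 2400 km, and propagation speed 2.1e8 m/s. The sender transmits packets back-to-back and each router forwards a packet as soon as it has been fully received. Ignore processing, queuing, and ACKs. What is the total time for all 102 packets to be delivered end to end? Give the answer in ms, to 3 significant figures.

34.3 ms

Per-hop transmission t_tx = L/R = 512/1300000000 = 0.000393846 ms.
Per-hop propagation t_prop = 2400000/210000000 = 11.4286 ms.
Pipeline fill: first packet needs 3·t_tx to clear all hops; remaining 101 packets each add one t_tx.
Total = (3+102-1)·t_tx + 3·t_prop = 104·0.000393846 + 3·11.4286 = 34.3 ms.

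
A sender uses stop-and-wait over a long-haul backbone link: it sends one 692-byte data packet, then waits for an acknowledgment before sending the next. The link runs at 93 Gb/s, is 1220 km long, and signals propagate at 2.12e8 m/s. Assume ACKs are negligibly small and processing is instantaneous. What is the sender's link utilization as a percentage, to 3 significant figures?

t_tx = L/R = 5536/93000000000 = 5.95269e-08 s.
t_prop = 1220000/212000000 = 0.00575472 s; RTT = 0.0115094 s.
Cycle = t_tx + RTT = 0.0115095 s.
Utilization = t_tx / cycle = 5.95269e-08/0.0115095 = 0.000517 %.

0.000517 %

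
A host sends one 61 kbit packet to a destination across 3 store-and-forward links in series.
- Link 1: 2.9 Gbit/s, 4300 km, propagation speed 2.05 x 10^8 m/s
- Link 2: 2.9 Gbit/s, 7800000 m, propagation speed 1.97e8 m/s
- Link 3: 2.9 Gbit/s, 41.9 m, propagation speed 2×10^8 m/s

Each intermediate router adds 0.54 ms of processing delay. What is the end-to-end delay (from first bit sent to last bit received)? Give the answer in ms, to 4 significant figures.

L = 61000 bits.
Transmission delay per hop = L/R = 61000/2900000000 = 0.0210345 ms; 3 hops → 0.0631034 ms.
Propagation delays (d/s per hop): 20.9756, 39.5939, 0.0002095 ms; sum = 60.5697 ms.
Processing at 2 router(s): 2 × 0.54 ms = 1.08 ms.
End-to-end = 61.71 ms.

61.71 ms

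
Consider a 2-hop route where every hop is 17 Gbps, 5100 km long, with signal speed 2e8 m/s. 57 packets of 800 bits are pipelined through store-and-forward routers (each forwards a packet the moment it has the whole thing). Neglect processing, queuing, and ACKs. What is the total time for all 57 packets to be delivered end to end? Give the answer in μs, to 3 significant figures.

Per-hop transmission t_tx = L/R = 800/17000000000 = 0.0470588 μs.
Per-hop propagation t_prop = 5100000/200000000 = 25500 μs.
Pipeline fill: first packet needs 2·t_tx to clear all hops; remaining 56 packets each add one t_tx.
Total = (2+57-1)·t_tx + 2·t_prop = 58·0.0470588 + 2·25500 = 51000 μs.

51000 μs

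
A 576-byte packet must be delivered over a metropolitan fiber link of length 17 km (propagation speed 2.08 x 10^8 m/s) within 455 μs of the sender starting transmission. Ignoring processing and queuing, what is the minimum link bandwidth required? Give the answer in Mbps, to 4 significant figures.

L = 4608 bits.
Propagation delay = 17000 / 208000000 = 81.7308 μs.
Transmission budget = 455 − 81.7308 = 373.269 μs.
R ≥ L / t_tx = 4608 bits / 0.000373269 s = 12.34 Mbps.

12.34 Mbps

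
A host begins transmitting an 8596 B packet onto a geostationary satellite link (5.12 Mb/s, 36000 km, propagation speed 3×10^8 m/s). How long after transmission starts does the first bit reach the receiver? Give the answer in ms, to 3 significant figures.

120 ms

First bit experiences only propagation delay: d/s = 36000000/300000000 = 120 ms.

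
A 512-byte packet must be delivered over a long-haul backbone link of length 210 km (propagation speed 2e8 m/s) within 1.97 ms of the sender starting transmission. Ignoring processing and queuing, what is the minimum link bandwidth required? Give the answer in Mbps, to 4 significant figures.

4.452 Mbps

L = 4096 bits.
Propagation delay = 210000 / 200000000 = 1.05 ms.
Transmission budget = 1.97 − 1.05 = 0.92 ms.
R ≥ L / t_tx = 4096 bits / 0.00092 s = 4.452 Mbps.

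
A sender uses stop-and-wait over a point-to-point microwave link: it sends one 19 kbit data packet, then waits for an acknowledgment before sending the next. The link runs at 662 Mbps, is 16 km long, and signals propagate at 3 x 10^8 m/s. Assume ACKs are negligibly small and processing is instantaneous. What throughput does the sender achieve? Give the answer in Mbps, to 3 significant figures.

140 Mbps

t_tx = L/R = 19000/662000000 = 2.87009e-05 s.
t_prop = 16000/300000000 = 5.33333e-05 s; RTT = 0.000106667 s.
Cycle = t_tx + RTT = 0.000135368 s.
Throughput = L / cycle = 19000 / 0.000135368 = 140 Mbps.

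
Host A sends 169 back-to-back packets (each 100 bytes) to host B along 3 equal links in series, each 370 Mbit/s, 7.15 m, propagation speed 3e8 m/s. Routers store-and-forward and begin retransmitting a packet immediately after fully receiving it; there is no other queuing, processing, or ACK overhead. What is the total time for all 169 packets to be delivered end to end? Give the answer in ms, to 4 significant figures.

Per-hop transmission t_tx = L/R = 800/370000000 = 0.00216216 ms.
Per-hop propagation t_prop = 7.15/300000000 = 2.38333e-05 ms.
Pipeline fill: first packet needs 3·t_tx to clear all hops; remaining 168 packets each add one t_tx.
Total = (3+169-1)·t_tx + 3·t_prop = 171·0.00216216 + 3·2.38333e-05 = 0.3698 ms.

0.3698 ms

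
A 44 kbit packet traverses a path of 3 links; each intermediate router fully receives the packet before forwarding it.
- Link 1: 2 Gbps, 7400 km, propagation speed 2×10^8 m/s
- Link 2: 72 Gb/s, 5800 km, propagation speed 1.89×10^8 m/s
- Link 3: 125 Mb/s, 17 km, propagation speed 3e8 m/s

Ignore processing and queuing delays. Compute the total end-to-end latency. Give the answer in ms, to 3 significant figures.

L = 44000 bits.
Transmission delays (L/R per hop): 0.022, 0.000611111, 0.352 ms; sum = 0.374611 ms.
Propagation delays (d/s per hop): 37, 30.6878, 0.0566667 ms; sum = 67.7445 ms.
End-to-end = 68.1 ms.

68.1 ms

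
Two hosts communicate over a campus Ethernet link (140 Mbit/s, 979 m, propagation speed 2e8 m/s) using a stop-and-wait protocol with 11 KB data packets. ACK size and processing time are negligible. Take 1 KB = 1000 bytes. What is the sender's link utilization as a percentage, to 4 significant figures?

98.47 %

t_tx = L/R = 88000/140000000 = 0.000628571 s.
t_prop = 979/200000000 = 4.895e-06 s; RTT = 9.79e-06 s.
Cycle = t_tx + RTT = 0.000638361 s.
Utilization = t_tx / cycle = 0.000628571/0.000638361 = 98.47 %.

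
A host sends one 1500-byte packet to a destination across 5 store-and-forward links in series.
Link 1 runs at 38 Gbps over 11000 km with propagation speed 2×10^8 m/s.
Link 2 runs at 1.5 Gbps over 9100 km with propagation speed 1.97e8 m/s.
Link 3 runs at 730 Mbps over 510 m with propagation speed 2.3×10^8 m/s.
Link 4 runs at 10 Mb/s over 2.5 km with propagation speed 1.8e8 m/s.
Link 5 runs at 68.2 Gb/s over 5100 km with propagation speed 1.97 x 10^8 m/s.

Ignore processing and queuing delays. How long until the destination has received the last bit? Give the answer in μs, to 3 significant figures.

128000 μs

L = 1500 × 8 = 12000 bits.
Transmission delays (L/R per hop): 0.315789, 8, 16.4384, 1200, 0.175953 μs; sum = 1224.93 μs.
Propagation delays (d/s per hop): 55000, 46192.9, 2.21739, 13.8889, 25888.3 μs; sum = 127097 μs.
End-to-end = 128000 μs.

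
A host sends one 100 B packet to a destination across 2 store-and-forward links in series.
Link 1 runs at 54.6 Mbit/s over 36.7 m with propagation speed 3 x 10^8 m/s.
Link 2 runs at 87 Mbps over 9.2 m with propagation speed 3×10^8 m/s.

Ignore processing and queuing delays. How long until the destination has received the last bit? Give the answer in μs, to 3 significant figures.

L = 100 × 8 = 800 bits.
Transmission delays (L/R per hop): 14.652, 9.1954 μs; sum = 23.8474 μs.
Propagation delays (d/s per hop): 0.122333, 0.0306667 μs; sum = 0.153 μs.
End-to-end = 24.0 μs.

24.0 μs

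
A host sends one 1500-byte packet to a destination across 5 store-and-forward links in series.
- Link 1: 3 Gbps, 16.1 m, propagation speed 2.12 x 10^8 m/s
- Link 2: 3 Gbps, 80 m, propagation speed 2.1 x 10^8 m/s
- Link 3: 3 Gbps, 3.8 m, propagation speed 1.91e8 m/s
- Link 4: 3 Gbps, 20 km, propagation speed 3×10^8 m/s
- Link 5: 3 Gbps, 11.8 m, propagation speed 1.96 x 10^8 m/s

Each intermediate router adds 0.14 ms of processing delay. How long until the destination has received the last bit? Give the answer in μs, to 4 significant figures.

647.2 μs

L = 1500 × 8 = 12000 bits.
Transmission delay per hop = L/R = 12000/3000000000 = 4 μs; 5 hops → 20 μs.
Propagation delays (d/s per hop): 0.0759434, 0.380952, 0.0198953, 66.6667, 0.0602041 μs; sum = 67.2037 μs.
Processing at 4 router(s): 4 × 0.14 ms = 560 μs.
End-to-end = 647.2 μs.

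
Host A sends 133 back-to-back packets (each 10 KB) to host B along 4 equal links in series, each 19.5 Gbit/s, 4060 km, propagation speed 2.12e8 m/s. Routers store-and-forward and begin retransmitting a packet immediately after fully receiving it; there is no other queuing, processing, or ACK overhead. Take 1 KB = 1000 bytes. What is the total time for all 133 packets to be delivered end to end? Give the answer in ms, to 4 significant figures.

Per-hop transmission t_tx = L/R = 80000/19500000000 = 0.00410256 ms.
Per-hop propagation t_prop = 4060000/212000000 = 19.1509 ms.
Pipeline fill: first packet needs 4·t_tx to clear all hops; remaining 132 packets each add one t_tx.
Total = (4+133-1)·t_tx + 4·t_prop = 136·0.00410256 + 4·19.1509 = 77.16 ms.

77.16 ms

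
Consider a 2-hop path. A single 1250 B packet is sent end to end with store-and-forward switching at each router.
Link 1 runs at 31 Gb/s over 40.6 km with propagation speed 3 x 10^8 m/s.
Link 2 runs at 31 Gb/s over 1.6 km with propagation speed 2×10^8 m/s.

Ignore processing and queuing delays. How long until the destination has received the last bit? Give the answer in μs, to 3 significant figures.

L = 1250 × 8 = 10000 bits.
Transmission delay per hop = L/R = 10000/31000000000 = 0.322581 μs; 2 hops → 0.645161 μs.
Propagation delays (d/s per hop): 135.333, 8 μs; sum = 143.333 μs.
End-to-end = 144 μs.

144 μs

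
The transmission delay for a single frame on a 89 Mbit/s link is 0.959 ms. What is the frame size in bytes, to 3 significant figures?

L = R × t_tx = 89000000 b/s × 0.000959 s = 85351 bits.
In bytes: 85351 / 8 = 10700 bytes.

10700 bytes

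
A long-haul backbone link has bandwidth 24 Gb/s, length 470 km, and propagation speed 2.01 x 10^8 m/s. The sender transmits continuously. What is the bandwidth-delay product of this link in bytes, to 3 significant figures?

7010000 bytes

Propagation delay = 470000 / 2.01e+08 = 0.00233831 s.
BDP = R × t_prop = 24000000000 × 0.00233831 = 56119400 bits.
In bytes: 56119400/8 = 7010000 bytes.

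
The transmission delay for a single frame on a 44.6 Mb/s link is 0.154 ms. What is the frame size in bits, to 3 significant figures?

L = R × t_tx = 44600000 b/s × 0.000154 s = 6868.4 bits.

6870 bits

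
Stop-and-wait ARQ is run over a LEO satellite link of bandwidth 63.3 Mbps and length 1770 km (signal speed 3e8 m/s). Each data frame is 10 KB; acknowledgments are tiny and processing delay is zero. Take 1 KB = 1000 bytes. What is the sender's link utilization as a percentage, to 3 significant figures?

9.67 %

t_tx = L/R = 80000/63300000 = 0.00126382 s.
t_prop = 1770000/300000000 = 0.0059 s; RTT = 0.0118 s.
Cycle = t_tx + RTT = 0.0130638 s.
Utilization = t_tx / cycle = 0.00126382/0.0130638 = 9.67 %.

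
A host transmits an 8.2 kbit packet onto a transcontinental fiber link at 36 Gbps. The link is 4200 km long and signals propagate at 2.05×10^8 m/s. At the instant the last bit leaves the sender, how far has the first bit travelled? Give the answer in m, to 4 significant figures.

46.69 m

t_tx = L/R = 8200/36000000000 = 2.27778e-07 s.
Distance = s × t_tx = 2.05e+08 × 2.27778e-07 = 46.69 m.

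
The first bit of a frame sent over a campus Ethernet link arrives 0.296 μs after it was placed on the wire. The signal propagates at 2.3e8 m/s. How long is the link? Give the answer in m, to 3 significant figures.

68.1 m

d = s × t_prop = 2.3e+08 × 2.96e-07 = 68.1 m.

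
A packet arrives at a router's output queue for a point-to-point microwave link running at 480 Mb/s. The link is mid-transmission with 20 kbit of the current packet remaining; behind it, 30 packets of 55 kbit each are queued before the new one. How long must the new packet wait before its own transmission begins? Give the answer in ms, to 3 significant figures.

3.48 ms

Each queued packet: L/R = 55000/480000000 = 0.114583 ms.
30 queued → 3.4375 ms.
Plus remaining 20000 bits of current packet: 0.0416667 ms.
Queuing delay = 3.48 ms.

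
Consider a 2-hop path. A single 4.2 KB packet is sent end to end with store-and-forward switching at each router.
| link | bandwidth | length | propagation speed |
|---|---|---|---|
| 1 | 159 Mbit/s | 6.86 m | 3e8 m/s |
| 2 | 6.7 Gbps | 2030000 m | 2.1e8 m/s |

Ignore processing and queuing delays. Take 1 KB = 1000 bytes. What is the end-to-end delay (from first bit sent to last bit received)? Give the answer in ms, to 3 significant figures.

L = 33600 bits.
Transmission delays (L/R per hop): 0.211321, 0.00501493 ms; sum = 0.216336 ms.
Propagation delays (d/s per hop): 2.28667e-05, 9.66667 ms; sum = 9.66669 ms.
End-to-end = 9.88 ms.

9.88 ms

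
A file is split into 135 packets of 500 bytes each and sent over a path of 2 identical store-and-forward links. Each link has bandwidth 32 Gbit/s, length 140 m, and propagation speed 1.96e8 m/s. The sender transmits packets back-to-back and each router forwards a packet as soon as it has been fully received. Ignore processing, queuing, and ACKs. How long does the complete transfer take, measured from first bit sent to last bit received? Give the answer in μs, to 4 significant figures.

Per-hop transmission t_tx = L/R = 4000/32000000000 = 0.125 μs.
Per-hop propagation t_prop = 140/196000000 = 0.714286 μs.
Pipeline fill: first packet needs 2·t_tx to clear all hops; remaining 134 packets each add one t_tx.
Total = (2+135-1)·t_tx + 2·t_prop = 136·0.125 + 2·0.714286 = 18.43 μs.

18.43 μs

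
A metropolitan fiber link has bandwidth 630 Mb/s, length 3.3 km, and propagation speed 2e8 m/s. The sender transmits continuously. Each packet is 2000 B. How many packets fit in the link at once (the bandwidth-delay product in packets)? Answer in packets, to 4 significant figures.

Propagation delay = 3300 / 200000000 = 1.65e-05 s.
BDP = R × t_prop = 630000000 × 1.65e-05 = 10395 bits.
In packets of 16000 bits: 0.6497 packets.

0.6497 packets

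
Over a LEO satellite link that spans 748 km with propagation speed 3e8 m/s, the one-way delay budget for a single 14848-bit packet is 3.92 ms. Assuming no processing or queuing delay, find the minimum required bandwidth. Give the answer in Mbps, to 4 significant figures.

Propagation delay = 748000 / 300000000 = 2.49333 ms.
Transmission budget = 3.92 − 2.49333 = 1.42667 ms.
R ≥ L / t_tx = 14848 bits / 0.00142667 s = 10.41 Mbps.

10.41 Mbps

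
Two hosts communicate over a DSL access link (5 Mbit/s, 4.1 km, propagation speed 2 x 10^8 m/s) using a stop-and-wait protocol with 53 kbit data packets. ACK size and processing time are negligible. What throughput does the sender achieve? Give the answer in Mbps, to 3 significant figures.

4.98 Mbps

t_tx = L/R = 53000/5000000 = 0.0106 s.
t_prop = 4100/200000000 = 2.05e-05 s; RTT = 4.1e-05 s.
Cycle = t_tx + RTT = 0.010641 s.
Throughput = L / cycle = 53000 / 0.010641 = 4.98 Mbps.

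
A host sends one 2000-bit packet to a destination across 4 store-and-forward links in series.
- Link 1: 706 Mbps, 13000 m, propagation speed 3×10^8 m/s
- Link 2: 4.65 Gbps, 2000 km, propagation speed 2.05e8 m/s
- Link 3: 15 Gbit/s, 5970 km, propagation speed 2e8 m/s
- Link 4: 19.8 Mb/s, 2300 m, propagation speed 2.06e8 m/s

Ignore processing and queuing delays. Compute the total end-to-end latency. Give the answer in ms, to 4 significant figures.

Transmission delays (L/R per hop): 0.00283286, 0.000430108, 0.000133333, 0.10101 ms; sum = 0.104406 ms.
Propagation delays (d/s per hop): 0.0433333, 9.7561, 29.85, 0.011165 ms; sum = 39.6606 ms.
End-to-end = 39.77 ms.

39.77 ms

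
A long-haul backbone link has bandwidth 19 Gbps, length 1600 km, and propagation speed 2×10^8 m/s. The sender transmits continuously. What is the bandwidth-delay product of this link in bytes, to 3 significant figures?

19000000 bytes

Propagation delay = 1600000 / 200000000 = 0.008 s.
BDP = R × t_prop = 19000000000 × 0.008 = 152000000 bits.
In bytes: 152000000/8 = 19000000 bytes.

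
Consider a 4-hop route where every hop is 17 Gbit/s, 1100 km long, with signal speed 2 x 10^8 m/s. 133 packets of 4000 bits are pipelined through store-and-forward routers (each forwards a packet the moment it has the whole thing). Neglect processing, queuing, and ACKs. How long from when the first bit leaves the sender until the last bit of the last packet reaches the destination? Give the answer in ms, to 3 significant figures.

22.0 ms

Per-hop transmission t_tx = L/R = 4000/17000000000 = 0.000235294 ms.
Per-hop propagation t_prop = 1100000/200000000 = 5.5 ms.
Pipeline fill: first packet needs 4·t_tx to clear all hops; remaining 132 packets each add one t_tx.
Total = (4+133-1)·t_tx + 4·t_prop = 136·0.000235294 + 4·5.5 = 22.0 ms.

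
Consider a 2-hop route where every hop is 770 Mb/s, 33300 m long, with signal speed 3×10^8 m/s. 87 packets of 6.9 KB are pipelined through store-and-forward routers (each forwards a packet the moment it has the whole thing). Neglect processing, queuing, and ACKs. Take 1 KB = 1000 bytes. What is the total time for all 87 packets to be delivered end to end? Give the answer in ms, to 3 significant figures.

6.53 ms

Per-hop transmission t_tx = L/R = 55200/770000000 = 0.0716883 ms.
Per-hop propagation t_prop = 33300/300000000 = 0.111 ms.
Pipeline fill: first packet needs 2·t_tx to clear all hops; remaining 86 packets each add one t_tx.
Total = (2+87-1)·t_tx + 2·t_prop = 88·0.0716883 + 2·0.111 = 6.53 ms.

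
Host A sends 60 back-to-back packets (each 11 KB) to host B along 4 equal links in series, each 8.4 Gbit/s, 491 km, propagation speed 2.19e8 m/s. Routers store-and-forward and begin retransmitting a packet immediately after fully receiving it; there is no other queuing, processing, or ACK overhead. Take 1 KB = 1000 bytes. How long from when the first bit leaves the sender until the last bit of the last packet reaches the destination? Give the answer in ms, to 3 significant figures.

Per-hop transmission t_tx = L/R = 88000/8400000000 = 0.0104762 ms.
Per-hop propagation t_prop = 491000/219000000 = 2.24201 ms.
Pipeline fill: first packet needs 4·t_tx to clear all hops; remaining 59 packets each add one t_tx.
Total = (4+60-1)·t_tx + 4·t_prop = 63·0.0104762 + 4·2.24201 = 9.63 ms.

9.63 ms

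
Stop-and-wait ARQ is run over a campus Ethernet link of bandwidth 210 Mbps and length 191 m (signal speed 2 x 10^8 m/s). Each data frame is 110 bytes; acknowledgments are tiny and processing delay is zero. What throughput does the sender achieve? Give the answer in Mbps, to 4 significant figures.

t_tx = L/R = 880/210000000 = 4.19048e-06 s.
t_prop = 191/200000000 = 9.55e-07 s; RTT = 1.91e-06 s.
Cycle = t_tx + RTT = 6.10048e-06 s.
Throughput = L / cycle = 880 / 6.10048e-06 = 144.3 Mbps.

144.3 Mbps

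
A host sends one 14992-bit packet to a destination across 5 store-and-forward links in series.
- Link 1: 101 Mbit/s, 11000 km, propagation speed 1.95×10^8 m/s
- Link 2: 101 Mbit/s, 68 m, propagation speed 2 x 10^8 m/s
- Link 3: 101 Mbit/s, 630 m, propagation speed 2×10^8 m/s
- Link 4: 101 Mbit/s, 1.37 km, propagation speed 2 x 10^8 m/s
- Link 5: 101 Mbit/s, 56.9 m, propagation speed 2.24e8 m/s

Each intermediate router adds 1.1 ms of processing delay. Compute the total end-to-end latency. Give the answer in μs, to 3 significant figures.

Transmission delay per hop = L/R = 14992/101000000 = 148.436 μs; 5 hops → 742.178 μs.
Propagation delays (d/s per hop): 56410.3, 0.34, 3.15, 6.85, 0.254018 μs; sum = 56420.9 μs.
Processing at 4 router(s): 4 × 1.1 ms = 4400 μs.
End-to-end = 61600 μs.

61600 μs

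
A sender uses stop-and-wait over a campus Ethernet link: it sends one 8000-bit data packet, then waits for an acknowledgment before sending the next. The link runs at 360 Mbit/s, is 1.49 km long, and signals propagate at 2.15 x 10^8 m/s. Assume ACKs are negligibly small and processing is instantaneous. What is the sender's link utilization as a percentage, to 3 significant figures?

t_tx = L/R = 8000/360000000 = 2.22222e-05 s.
t_prop = 1490/215000000 = 6.93023e-06 s; RTT = 1.38605e-05 s.
Cycle = t_tx + RTT = 3.60827e-05 s.
Utilization = t_tx / cycle = 2.22222e-05/3.60827e-05 = 61.6 %.

61.6 %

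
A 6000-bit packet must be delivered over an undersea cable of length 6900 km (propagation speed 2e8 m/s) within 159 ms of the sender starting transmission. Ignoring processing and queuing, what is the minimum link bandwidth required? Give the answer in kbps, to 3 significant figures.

Propagation delay = 6900000 / 200000000 = 34.5 ms.
Transmission budget = 159 − 34.5 = 124.5 ms.
R ≥ L / t_tx = 6000 bits / 0.1245 s = 48.2 kbps.

48.2 kbps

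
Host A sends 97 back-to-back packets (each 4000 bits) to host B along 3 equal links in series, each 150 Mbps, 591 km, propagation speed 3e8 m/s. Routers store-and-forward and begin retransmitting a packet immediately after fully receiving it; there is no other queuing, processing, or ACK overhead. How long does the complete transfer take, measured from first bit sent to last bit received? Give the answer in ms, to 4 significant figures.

Per-hop transmission t_tx = L/R = 4000/150000000 = 0.0266667 ms.
Per-hop propagation t_prop = 591000/300000000 = 1.97 ms.
Pipeline fill: first packet needs 3·t_tx to clear all hops; remaining 96 packets each add one t_tx.
Total = (3+97-1)·t_tx + 3·t_prop = 99·0.0266667 + 3·1.97 = 8.550 ms.

8.550 ms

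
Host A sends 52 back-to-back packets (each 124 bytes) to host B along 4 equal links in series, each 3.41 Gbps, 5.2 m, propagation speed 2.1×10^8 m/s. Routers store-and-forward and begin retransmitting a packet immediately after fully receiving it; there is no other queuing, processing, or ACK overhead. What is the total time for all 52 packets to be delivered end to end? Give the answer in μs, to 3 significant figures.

Per-hop transmission t_tx = L/R = 992/3410000000 = 0.290909 μs.
Per-hop propagation t_prop = 5.2/210000000 = 0.0247619 μs.
Pipeline fill: first packet needs 4·t_tx to clear all hops; remaining 51 packets each add one t_tx.
Total = (4+52-1)·t_tx + 4·t_prop = 55·0.290909 + 4·0.0247619 = 16.1 μs.

16.1 μs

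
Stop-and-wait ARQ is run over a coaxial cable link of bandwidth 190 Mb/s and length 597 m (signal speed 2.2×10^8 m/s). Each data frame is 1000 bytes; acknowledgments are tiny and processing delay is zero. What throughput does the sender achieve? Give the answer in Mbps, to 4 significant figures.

t_tx = L/R = 8000/190000000 = 4.21053e-05 s.
t_prop = 597/2.2e+08 = 2.71364e-06 s; RTT = 5.42727e-06 s.
Cycle = t_tx + RTT = 4.75325e-05 s.
Throughput = L / cycle = 8000 / 4.75325e-05 = 168.3 Mbps.

168.3 Mbps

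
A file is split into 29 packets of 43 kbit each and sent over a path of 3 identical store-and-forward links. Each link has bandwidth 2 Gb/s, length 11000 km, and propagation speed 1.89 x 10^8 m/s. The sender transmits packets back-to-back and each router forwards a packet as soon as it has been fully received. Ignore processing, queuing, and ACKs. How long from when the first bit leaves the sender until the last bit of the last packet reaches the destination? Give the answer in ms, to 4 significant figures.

175.3 ms

Per-hop transmission t_tx = L/R = 43000/2000000000 = 0.0215 ms.
Per-hop propagation t_prop = 11000000/189000000 = 58.2011 ms.
Pipeline fill: first packet needs 3·t_tx to clear all hops; remaining 28 packets each add one t_tx.
Total = (3+29-1)·t_tx + 3·t_prop = 31·0.0215 + 3·58.2011 = 175.3 ms.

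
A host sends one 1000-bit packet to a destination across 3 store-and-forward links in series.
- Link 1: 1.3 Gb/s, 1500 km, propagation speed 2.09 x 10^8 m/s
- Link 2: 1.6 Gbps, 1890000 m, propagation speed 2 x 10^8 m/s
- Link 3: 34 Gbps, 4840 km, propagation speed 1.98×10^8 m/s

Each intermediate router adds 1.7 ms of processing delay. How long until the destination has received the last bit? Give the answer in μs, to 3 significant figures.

44500 μs

Transmission delays (L/R per hop): 0.769231, 0.625, 0.0294118 μs; sum = 1.42364 μs.
Propagation delays (d/s per hop): 7177.03, 9450, 24444.4 μs; sum = 41071.5 μs.
Processing at 2 router(s): 2 × 1.7 ms = 3400 μs.
End-to-end = 44500 μs.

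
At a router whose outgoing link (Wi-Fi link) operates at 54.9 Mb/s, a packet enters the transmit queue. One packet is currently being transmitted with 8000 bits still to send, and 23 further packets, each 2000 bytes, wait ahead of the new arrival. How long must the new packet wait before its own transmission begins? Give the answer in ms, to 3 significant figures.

Each queued packet: L/R = 16000/54900000 = 0.291439 ms.
23 queued → 6.7031 ms.
Plus remaining 8000 bits of current packet: 0.145719 ms.
Queuing delay = 6.85 ms.

6.85 ms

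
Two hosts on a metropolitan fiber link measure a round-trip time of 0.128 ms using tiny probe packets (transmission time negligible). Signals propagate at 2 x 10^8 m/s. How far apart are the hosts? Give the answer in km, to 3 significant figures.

12.8 km

One-way propagation = RTT/2 = 0.064 ms.
d = s × t = 200000000 × 6.4e-05 = 12.8 km.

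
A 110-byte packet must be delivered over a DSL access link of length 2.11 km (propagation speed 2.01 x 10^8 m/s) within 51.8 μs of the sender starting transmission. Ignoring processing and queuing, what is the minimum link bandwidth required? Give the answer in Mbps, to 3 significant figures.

L = 880 bits.
Propagation delay = 2110 / 2.01e+08 = 10.4975 μs.
Transmission budget = 51.8 − 10.4975 = 41.3025 μs.
R ≥ L / t_tx = 880 bits / 4.13025e-05 s = 21.3 Mbps.

21.3 Mbps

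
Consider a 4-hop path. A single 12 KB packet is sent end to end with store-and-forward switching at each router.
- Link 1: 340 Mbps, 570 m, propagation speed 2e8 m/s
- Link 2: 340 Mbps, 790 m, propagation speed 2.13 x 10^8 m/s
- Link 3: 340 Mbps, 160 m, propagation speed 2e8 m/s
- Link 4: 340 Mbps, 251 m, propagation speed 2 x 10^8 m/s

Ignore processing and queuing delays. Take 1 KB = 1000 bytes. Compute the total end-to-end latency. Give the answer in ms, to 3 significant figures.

1.14 ms

L = 96000 bits.
Transmission delay per hop = L/R = 96000/340000000 = 0.282353 ms; 4 hops → 1.12941 ms.
Propagation delays (d/s per hop): 0.00285, 0.00370892, 0.0008, 0.001255 ms; sum = 0.00861392 ms.
End-to-end = 1.14 ms.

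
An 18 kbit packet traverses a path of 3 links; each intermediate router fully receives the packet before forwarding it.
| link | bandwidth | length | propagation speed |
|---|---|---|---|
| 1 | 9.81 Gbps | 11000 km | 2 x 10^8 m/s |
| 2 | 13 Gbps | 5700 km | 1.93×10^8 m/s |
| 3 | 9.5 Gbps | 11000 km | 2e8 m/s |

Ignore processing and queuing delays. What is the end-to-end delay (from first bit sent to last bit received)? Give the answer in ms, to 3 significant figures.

140 ms

L = 18000 bits.
Transmission delays (L/R per hop): 0.00183486, 0.00138462, 0.00189474 ms; sum = 0.00511421 ms.
Propagation delays (d/s per hop): 55, 29.5337, 55 ms; sum = 139.534 ms.
End-to-end = 140 ms.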